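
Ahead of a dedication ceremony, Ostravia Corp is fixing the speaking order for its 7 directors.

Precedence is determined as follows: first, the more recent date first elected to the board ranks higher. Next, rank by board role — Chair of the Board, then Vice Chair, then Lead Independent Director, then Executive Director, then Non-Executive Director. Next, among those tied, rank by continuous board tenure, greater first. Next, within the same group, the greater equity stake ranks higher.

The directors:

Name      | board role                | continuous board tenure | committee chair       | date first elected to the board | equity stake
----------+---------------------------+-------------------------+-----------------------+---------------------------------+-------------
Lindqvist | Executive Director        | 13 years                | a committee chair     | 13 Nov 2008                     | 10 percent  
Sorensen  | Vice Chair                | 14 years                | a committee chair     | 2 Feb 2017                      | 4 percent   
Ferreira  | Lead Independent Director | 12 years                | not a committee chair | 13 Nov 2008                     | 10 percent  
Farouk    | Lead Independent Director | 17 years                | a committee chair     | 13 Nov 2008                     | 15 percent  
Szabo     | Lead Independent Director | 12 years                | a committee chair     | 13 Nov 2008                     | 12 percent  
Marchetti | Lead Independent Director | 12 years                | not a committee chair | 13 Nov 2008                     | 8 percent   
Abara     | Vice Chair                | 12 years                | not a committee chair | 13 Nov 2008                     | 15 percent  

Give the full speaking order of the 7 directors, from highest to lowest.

By date first elected to the board (later first): Sorensen (2 Feb 2017); then Abara, Farouk, Szabo, Ferreira, Marchetti and Lindqvist (each 13 Nov 2008).
Among Abara, Farouk, Szabo, Ferreira, Marchetti and Lindqvist, by board role: Abara (Vice Chair) before Farouk, Szabo, Ferreira and Marchetti (Lead Independent Director) before Lindqvist (Executive Director).
Among Farouk, Szabo, Ferreira and Marchetti, by continuous board tenure (higher first): Farouk (17 years) before Szabo, Ferreira and Marchetti (12 years).
Among Szabo, Ferreira and Marchetti, by equity stake (higher first): Szabo (12 percent) before Ferreira (10 percent) before Marchetti (8 percent).
Full order: Sorensen, Abara, Farouk, Szabo, Ferreira, Marchetti, Lindqvist.

Sorensen, Abara, Farouk, Szabo, Ferreira, Marchetti, Lindqvist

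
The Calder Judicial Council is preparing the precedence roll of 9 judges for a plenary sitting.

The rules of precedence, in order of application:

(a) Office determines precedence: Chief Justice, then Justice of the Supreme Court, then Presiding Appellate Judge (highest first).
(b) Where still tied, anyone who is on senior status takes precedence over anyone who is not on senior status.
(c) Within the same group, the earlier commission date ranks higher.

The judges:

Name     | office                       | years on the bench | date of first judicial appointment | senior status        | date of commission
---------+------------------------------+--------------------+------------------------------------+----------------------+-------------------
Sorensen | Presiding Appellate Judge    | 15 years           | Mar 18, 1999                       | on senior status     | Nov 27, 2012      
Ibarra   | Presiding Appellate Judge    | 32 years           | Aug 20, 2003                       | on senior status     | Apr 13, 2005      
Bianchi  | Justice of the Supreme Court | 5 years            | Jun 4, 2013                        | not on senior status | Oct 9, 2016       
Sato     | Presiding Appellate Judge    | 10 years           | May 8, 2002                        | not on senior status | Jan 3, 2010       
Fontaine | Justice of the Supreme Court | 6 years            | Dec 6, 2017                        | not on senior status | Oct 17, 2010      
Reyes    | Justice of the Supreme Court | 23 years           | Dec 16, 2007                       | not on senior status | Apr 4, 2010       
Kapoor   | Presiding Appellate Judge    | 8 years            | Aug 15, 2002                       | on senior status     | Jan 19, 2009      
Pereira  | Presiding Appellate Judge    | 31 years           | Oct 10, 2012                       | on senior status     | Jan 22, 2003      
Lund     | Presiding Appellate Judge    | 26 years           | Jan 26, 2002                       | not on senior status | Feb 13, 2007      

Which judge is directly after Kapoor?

Sorensen

By office: Reyes, Fontaine and Bianchi (Justice of the Supreme Court); then Pereira, Ibarra, Kapoor, Sorensen, Lund and Sato (Presiding Appellate Judge).
Reyes, Fontaine and Bianchi are each not on senior status, so the next rule applies.
Among Reyes, Fontaine and Bianchi, by date of commission (earlier first): Reyes (Apr 4, 2010) before Fontaine (Oct 17, 2010) before Bianchi (Oct 9, 2016).
Among Pereira, Ibarra, Kapoor, Sorensen, Lund and Sato, on senior status before not on senior status: Pereira, Ibarra, Kapoor and Sorensen (on senior status) before Lund and Sato (not on senior status).
Among Pereira, Ibarra, Kapoor and Sorensen, by date of commission (earlier first): Pereira (Jan 22, 2003) before Ibarra (Apr 13, 2005) before Kapoor (Jan 19, 2009) before Sorensen (Nov 27, 2012).
Among Lund and Sato, by date of commission (earlier first): Lund (Feb 13, 2007) before Sato (Jan 3, 2010).
Order: Reyes, Fontaine, Bianchi, Pereira, Ibarra, Kapoor, Sorensen, Lund, Sato.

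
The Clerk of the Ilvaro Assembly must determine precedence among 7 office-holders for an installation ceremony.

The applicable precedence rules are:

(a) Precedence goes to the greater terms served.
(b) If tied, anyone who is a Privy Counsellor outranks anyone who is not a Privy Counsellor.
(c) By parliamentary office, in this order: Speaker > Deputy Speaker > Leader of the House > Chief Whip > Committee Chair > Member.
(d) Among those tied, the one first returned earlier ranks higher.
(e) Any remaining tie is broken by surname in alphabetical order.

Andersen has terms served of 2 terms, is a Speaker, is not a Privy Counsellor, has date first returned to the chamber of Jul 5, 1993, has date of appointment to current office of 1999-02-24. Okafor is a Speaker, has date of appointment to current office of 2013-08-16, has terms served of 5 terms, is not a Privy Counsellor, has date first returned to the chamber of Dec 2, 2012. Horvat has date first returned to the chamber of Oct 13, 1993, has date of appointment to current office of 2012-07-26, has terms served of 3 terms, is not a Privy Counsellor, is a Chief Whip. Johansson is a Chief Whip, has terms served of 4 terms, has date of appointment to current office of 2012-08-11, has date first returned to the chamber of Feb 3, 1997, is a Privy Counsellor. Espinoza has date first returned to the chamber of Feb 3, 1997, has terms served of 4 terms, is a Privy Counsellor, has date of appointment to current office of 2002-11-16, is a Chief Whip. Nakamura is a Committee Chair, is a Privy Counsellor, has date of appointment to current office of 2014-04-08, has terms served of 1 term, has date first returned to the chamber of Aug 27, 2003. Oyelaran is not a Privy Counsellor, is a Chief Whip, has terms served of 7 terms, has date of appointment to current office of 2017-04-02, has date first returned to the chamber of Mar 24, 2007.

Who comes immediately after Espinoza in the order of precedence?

Johansson

By terms served (higher first): Oyelaran (7 terms); then Okafor (5 terms); then Espinoza and Johansson (both 4 terms); then Horvat (3 terms); then Andersen (2 terms); then Nakamura (1 term).
Espinoza and Johansson are each a Privy Counsellor, so the next rule applies.
Espinoza and Johansson are each Chief Whip, so the next rule applies.
Espinoza and Johansson both have date first returned to the chamber Feb 3, 1997, so the next rule applies.
Among Espinoza and Johansson, alphabetically by surname: Espinoza before Johansson.
Order: Oyelaran, Okafor, Espinoza, Johansson, Horvat, Andersen, Nakamura.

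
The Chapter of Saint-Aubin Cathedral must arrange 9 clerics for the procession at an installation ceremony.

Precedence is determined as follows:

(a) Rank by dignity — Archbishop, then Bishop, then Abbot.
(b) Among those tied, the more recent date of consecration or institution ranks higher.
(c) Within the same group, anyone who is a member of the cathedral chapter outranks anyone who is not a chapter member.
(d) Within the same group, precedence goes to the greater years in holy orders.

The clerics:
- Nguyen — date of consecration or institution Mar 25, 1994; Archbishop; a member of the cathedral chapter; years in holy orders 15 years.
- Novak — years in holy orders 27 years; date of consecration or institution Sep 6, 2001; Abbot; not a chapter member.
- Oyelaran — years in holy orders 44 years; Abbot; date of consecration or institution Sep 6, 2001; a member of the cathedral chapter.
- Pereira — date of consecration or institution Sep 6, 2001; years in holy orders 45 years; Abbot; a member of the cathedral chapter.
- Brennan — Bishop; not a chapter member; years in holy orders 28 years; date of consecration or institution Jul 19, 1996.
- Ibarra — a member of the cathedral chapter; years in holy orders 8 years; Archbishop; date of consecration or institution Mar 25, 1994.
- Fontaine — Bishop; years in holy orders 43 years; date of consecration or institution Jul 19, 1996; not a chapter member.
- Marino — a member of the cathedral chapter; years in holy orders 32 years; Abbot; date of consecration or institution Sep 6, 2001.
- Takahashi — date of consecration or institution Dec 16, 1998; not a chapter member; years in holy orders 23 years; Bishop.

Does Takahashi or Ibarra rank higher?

By dignity: Nguyen and Ibarra (Archbishop); then Takahashi, Fontaine and Brennan (Bishop); then Pereira, Oyelaran, Marino and Novak (Abbot).
Nguyen and Ibarra both have date of consecration or institution Mar 25, 1994, so the next rule applies.
Nguyen and Ibarra are each a member of the cathedral chapter, so the next rule applies.
Among Nguyen and Ibarra, by years in holy orders (higher first): Nguyen (15 years) before Ibarra (8 years).
Among Takahashi, Fontaine and Brennan, by date of consecration or institution (later first): Takahashi (Dec 16, 1998) before Fontaine and Brennan (Jul 19, 1996).
Fontaine and Brennan are each not a chapter member, so the next rule applies.
Among Fontaine and Brennan, by years in holy orders (higher first): Fontaine (43 years) before Brennan (28 years).
Pereira, Oyelaran, Marino and Novak all have date of consecration or institution Sep 6, 2001, so the next rule applies.
Among Pereira, Oyelaran, Marino and Novak, a member of the cathedral chapter before not a chapter member: Pereira, Oyelaran and Marino (a member of the cathedral chapter) before Novak (not a chapter member).
Among Pereira, Oyelaran and Marino, by years in holy orders (higher first): Pereira (45 years) before Oyelaran (44 years) before Marino (32 years).
So Ibarra takes precedence.

Ibarra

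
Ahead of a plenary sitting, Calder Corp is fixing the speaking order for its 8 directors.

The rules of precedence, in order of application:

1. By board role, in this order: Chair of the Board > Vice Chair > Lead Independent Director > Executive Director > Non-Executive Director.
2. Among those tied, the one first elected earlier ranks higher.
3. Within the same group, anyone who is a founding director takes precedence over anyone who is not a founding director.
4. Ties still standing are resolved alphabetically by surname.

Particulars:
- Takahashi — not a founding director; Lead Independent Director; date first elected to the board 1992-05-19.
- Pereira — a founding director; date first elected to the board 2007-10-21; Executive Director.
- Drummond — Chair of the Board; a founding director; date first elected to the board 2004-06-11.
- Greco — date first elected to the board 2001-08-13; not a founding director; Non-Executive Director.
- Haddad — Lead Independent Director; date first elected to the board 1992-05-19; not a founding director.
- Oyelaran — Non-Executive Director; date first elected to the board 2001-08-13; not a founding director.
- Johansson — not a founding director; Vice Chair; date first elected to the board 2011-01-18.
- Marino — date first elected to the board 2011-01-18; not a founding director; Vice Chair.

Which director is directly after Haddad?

By board role: Drummond (Chair of the Board); then Johansson and Marino (Vice Chair); then Haddad and Takahashi (Lead Independent Director); then Pereira (Executive Director); then Greco and Oyelaran (Non-Executive Director).
Johansson and Marino both have date first elected to the board 2011-01-18, so the next rule applies.
Johansson and Marino are each not a founding director, so the next rule applies.
Among Johansson and Marino, alphabetically by surname: Johansson before Marino.
Haddad and Takahashi both have date first elected to the board 1992-05-19, so the next rule applies.
Haddad and Takahashi are each not a founding director, so the next rule applies.
Among Haddad and Takahashi, alphabetically by surname: Haddad before Takahashi.
Greco and Oyelaran both have date first elected to the board 2001-08-13, so the next rule applies.
Greco and Oyelaran are each not a founding director, so the next rule applies.
Among Greco and Oyelaran, alphabetically by surname: Greco before Oyelaran.
Order: Drummond, Johansson, Marino, Haddad, Takahashi, Pereira, Greco, Oyelaran.

Takahashi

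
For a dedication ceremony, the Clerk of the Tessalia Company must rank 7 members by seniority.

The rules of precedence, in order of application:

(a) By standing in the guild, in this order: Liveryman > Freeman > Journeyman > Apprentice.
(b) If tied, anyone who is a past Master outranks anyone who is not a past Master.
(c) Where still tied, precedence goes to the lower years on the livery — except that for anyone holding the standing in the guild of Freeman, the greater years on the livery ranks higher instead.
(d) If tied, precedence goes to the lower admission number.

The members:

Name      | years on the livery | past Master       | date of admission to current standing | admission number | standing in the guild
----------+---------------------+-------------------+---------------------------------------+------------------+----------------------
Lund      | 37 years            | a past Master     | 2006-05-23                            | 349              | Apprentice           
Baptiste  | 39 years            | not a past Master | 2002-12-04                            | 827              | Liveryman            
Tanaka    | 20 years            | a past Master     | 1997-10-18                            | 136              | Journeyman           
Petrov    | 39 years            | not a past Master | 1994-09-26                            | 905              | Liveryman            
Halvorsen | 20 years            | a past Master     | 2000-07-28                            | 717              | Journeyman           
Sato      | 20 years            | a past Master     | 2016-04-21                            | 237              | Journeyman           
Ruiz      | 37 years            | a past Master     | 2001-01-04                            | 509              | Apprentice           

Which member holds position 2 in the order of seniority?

By standing in the guild: Baptiste and Petrov (Liveryman); then Tanaka, Sato and Halvorsen (Journeyman); then Lund and Ruiz (Apprentice).
Baptiste and Petrov are each not a past Master, so the next rule applies.
Baptiste and Petrov both have years on the livery 39 years, so the next rule applies.
Among Baptiste and Petrov, by admission number (lower first): Baptiste (827) before Petrov (905).
Tanaka, Sato and Halvorsen are each a past Master, so the next rule applies.
Tanaka, Sato and Halvorsen all have years on the livery 20 years, so the next rule applies.
Among Tanaka, Sato and Halvorsen, by admission number (lower first): Tanaka (136) before Sato (237) before Halvorsen (717).
Lund and Ruiz are each a past Master, so the next rule applies.
Lund and Ruiz both have years on the livery 37 years, so the next rule applies.
Among Lund and Ruiz, by admission number (lower first): Lund (349) before Ruiz (509).
Order: Baptiste, Petrov, Tanaka, Sato, Halvorsen, Lund, Ruiz.

Petrov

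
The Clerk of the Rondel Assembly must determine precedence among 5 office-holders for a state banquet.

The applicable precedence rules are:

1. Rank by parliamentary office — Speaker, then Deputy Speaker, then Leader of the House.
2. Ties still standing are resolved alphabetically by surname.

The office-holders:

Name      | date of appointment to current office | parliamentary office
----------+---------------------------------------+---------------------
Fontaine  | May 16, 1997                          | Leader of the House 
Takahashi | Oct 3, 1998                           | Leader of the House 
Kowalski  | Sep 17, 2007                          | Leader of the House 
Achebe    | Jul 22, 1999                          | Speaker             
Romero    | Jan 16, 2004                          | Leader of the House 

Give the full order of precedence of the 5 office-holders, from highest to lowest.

By parliamentary office: Achebe (Speaker); then Fontaine, Kowalski, Romero and Takahashi (Leader of the House).
Among Fontaine, Kowalski, Romero and Takahashi, alphabetically by surname: Fontaine before Kowalski before Romero before Takahashi.
Full order: Achebe, Fontaine, Kowalski, Romero, Takahashi.

Achebe, Fontaine, Kowalski, Romero, Takahashi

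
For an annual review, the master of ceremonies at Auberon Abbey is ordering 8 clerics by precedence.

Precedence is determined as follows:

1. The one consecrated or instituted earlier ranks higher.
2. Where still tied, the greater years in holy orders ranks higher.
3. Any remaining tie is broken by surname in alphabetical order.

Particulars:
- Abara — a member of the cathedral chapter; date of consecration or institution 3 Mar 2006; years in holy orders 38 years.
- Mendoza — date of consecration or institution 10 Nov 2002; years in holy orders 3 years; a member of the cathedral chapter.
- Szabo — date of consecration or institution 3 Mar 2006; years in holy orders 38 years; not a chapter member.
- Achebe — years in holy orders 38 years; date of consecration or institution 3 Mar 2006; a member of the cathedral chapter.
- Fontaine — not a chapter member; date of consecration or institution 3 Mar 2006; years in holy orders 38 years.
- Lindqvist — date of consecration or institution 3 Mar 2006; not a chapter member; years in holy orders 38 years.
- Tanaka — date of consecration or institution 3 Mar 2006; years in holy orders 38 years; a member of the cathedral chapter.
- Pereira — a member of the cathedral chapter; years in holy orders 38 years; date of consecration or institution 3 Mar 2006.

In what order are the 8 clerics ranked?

By date of consecration or institution (earlier first): Mendoza (10 Nov 2002); then Abara, Achebe, Fontaine, Lindqvist, Pereira, Szabo and Tanaka (each 3 Mar 2006).
Abara, Achebe, Fontaine, Lindqvist, Pereira, Szabo and Tanaka all have years in holy orders 38 years, so the next rule applies.
Among Abara, Achebe, Fontaine, Lindqvist, Pereira, Szabo and Tanaka, alphabetically by surname: Abara before Achebe before Fontaine before Lindqvist before Pereira before Szabo before Tanaka.
Full order: Mendoza, Abara, Achebe, Fontaine, Lindqvist, Pereira, Szabo, Tanaka.

Mendoza, Abara, Achebe, Fontaine, Lindqvist, Pereira, Szabo, Tanaka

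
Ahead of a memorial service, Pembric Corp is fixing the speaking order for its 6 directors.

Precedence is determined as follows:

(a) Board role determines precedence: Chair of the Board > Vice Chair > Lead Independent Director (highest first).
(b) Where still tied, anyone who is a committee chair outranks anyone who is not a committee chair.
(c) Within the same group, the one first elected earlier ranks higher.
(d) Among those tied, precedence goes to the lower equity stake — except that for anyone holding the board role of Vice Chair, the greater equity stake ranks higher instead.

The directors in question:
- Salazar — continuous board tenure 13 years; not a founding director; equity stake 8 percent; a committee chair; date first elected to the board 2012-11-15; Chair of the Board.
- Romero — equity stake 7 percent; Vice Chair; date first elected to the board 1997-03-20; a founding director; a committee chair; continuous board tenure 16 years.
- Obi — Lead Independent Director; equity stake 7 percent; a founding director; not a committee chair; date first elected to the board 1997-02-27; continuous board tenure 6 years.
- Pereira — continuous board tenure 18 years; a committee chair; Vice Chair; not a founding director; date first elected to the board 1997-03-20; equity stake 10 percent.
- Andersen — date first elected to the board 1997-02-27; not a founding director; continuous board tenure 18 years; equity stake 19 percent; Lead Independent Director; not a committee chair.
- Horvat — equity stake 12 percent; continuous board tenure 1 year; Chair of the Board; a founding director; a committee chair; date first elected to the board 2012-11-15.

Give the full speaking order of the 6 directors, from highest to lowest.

Salazar, Horvat, Pereira, Romero, Obi, Andersen

By board role: Salazar and Horvat (Chair of the Board); then Pereira and Romero (Vice Chair); then Obi and Andersen (Lead Independent Director).
Salazar and Horvat are each a committee chair, so the next rule applies.
Salazar and Horvat both have date first elected to the board 2012-11-15, so the next rule applies.
Among Salazar and Horvat, by equity stake (lower first): Salazar (8 percent) before Horvat (12 percent).
Pereira and Romero are each a committee chair, so the next rule applies.
Pereira and Romero both have date first elected to the board 1997-03-20, so the next rule applies.
Among Pereira and Romero, by equity stake (higher first) (reversed rule for this group): Pereira (10 percent) before Romero (7 percent).
Obi and Andersen are each not a committee chair, so the next rule applies.
Obi and Andersen both have date first elected to the board 1997-02-27, so the next rule applies.
Among Obi and Andersen, by equity stake (lower first): Obi (7 percent) before Andersen (19 percent).
Full order: Salazar, Horvat, Pereira, Romero, Obi, Andersen.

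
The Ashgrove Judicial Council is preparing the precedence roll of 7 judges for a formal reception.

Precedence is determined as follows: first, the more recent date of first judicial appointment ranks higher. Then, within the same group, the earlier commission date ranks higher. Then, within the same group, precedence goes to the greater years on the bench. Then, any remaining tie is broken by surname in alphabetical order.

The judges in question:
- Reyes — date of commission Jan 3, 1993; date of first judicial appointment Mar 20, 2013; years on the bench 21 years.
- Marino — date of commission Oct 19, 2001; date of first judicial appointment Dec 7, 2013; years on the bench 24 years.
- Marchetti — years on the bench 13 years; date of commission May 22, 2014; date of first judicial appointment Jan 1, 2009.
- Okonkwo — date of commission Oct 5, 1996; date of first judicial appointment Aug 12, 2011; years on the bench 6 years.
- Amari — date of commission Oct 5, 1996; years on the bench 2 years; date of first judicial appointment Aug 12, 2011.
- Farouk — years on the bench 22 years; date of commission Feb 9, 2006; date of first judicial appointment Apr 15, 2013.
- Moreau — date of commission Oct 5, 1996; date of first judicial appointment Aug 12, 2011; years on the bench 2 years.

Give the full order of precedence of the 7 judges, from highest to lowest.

Marino, Farouk, Reyes, Okonkwo, Amari, Moreau, Marchetti

By date of first judicial appointment (later first): Marino (Dec 7, 2013); then Farouk (Apr 15, 2013); then Reyes (Mar 20, 2013); then Okonkwo, Amari and Moreau (each Aug 12, 2011); then Marchetti (Jan 1, 2009).
Okonkwo, Amari and Moreau all have date of commission Oct 5, 1996, so the next rule applies.
Among Okonkwo, Amari and Moreau, by years on the bench (higher first): Okonkwo (6 years) before Amari and Moreau (2 years).
Among Amari and Moreau, alphabetically by surname: Amari before Moreau.
Full order: Marino, Farouk, Reyes, Okonkwo, Amari, Moreau, Marchetti.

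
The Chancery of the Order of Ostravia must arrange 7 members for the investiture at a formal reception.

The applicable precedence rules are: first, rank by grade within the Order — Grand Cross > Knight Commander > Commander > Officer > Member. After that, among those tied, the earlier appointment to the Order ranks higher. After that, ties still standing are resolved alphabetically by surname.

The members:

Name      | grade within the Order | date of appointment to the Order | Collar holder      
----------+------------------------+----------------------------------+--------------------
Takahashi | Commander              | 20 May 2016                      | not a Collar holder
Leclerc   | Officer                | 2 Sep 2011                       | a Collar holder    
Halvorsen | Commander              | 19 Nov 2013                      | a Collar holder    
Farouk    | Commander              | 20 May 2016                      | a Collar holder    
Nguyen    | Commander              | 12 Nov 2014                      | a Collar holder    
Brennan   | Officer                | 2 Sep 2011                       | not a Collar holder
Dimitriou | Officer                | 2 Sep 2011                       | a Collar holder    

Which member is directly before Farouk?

By grade within the Order: Halvorsen, Nguyen, Farouk and Takahashi (Commander); then Brennan, Dimitriou and Leclerc (Officer).
Among Halvorsen, Nguyen, Farouk and Takahashi, by date of appointment to the Order (earlier first): Halvorsen (19 Nov 2013) before Nguyen (12 Nov 2014) before Farouk and Takahashi (20 May 2016).
Among Farouk and Takahashi, alphabetically by surname: Farouk before Takahashi.
Brennan, Dimitriou and Leclerc all have date of appointment to the Order 2 Sep 2011, so the next rule applies.
Among Brennan, Dimitriou and Leclerc, alphabetically by surname: Brennan before Dimitriou before Leclerc.
Order: Halvorsen, Nguyen, Farouk, Takahashi, Brennan, Dimitriou, Leclerc.

Nguyen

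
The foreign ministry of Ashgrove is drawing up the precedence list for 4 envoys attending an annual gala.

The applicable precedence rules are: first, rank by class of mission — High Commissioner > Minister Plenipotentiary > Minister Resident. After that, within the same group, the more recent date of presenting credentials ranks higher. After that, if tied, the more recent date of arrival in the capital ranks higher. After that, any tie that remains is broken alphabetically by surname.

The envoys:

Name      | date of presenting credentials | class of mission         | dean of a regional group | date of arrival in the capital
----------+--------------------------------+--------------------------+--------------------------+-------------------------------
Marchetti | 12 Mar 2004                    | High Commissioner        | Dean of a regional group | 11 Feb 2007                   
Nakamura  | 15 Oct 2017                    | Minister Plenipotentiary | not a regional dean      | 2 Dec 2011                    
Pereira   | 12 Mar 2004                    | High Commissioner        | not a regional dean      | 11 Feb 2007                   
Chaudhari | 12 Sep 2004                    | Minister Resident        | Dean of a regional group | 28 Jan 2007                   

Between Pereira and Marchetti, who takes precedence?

Marchetti

By class of mission: Marchetti and Pereira (High Commissioner); then Nakamura (Minister Plenipotentiary); then Chaudhari (Minister Resident).
Marchetti and Pereira both have date of presenting credentials 12 Mar 2004, so the next rule applies.
Marchetti and Pereira both have date of arrival in the capital 11 Feb 2007, so the next rule applies.
Among Marchetti and Pereira, alphabetically by surname: Marchetti before Pereira.
So Marchetti takes precedence.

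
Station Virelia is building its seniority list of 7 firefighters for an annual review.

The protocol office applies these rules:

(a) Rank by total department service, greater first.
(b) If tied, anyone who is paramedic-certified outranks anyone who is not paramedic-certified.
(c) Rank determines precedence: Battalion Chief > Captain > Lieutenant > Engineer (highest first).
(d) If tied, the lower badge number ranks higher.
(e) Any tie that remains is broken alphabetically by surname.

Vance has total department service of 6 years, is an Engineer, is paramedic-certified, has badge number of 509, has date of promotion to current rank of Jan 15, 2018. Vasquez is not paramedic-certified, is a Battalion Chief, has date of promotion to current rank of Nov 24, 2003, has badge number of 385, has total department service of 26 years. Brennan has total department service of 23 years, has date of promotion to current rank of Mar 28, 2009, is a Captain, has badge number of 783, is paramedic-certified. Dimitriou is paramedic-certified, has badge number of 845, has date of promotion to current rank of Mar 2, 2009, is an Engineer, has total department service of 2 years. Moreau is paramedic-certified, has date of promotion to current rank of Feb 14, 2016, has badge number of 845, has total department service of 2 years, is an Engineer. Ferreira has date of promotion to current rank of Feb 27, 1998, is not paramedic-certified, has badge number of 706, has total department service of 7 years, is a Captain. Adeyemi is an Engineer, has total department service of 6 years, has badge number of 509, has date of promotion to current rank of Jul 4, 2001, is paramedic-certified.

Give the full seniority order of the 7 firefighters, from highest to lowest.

Vasquez, Brennan, Ferreira, Adeyemi, Vance, Dimitriou, Moreau

By total department service (higher first): Vasquez (26 years); then Brennan (23 years); then Ferreira (7 years); then Adeyemi and Vance (both 6 years); then Dimitriou and Moreau (both 2 years).
Adeyemi and Vance are each paramedic-certified, so the next rule applies.
Adeyemi and Vance are each Engineer, so the next rule applies.
Adeyemi and Vance both have badge number 509, so the next rule applies.
Among Adeyemi and Vance, alphabetically by surname: Adeyemi before Vance.
Dimitriou and Moreau are each paramedic-certified, so the next rule applies.
Dimitriou and Moreau are each Engineer, so the next rule applies.
Dimitriou and Moreau both have badge number 845, so the next rule applies.
Among Dimitriou and Moreau, alphabetically by surname: Dimitriou before Moreau.
Full order: Vasquez, Brennan, Ferreira, Adeyemi, Vance, Dimitriou, Moreau.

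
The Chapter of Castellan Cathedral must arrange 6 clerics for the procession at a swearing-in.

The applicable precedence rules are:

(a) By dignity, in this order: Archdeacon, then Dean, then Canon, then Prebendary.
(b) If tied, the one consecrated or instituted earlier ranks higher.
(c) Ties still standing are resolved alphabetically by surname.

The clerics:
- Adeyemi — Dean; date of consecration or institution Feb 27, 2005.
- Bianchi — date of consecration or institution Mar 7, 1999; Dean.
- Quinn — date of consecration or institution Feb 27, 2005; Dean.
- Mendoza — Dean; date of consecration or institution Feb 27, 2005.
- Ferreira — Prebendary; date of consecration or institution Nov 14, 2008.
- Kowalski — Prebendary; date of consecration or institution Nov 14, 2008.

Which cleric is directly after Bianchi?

Adeyemi

By dignity: Bianchi, Adeyemi, Mendoza and Quinn (Dean); then Ferreira and Kowalski (Prebendary).
Among Bianchi, Adeyemi, Mendoza and Quinn, by date of consecration or institution (earlier first): Bianchi (Mar 7, 1999) before Adeyemi, Mendoza and Quinn (Feb 27, 2005).
Among Adeyemi, Mendoza and Quinn, alphabetically by surname: Adeyemi before Mendoza before Quinn.
Ferreira and Kowalski both have date of consecration or institution Nov 14, 2008, so the next rule applies.
Among Ferreira and Kowalski, alphabetically by surname: Ferreira before Kowalski.
Order: Bianchi, Adeyemi, Mendoza, Quinn, Ferreira, Kowalski.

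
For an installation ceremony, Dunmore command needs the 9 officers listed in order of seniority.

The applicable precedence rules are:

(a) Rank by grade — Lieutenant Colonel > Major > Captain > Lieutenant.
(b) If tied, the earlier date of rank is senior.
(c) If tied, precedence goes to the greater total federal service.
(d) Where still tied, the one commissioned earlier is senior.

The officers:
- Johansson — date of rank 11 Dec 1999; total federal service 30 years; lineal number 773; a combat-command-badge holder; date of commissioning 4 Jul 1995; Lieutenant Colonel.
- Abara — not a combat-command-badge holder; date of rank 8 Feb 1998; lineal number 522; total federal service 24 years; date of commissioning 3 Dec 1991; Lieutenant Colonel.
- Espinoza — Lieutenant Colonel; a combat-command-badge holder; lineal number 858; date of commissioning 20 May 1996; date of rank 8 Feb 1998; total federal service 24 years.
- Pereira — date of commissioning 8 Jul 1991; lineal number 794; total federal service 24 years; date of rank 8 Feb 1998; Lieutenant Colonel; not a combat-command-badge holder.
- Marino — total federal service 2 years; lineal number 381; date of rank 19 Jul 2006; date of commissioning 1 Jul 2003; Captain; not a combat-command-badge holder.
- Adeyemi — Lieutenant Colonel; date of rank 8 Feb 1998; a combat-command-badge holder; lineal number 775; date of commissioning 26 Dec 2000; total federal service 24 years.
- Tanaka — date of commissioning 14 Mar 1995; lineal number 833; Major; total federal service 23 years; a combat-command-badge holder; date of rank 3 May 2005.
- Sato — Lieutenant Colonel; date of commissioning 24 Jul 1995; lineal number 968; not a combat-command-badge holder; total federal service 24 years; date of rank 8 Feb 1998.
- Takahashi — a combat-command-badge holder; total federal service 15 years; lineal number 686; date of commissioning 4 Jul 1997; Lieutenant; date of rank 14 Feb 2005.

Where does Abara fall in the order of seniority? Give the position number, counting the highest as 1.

2

By grade: Pereira, Abara, Sato, Espinoza, Adeyemi and Johansson (Lieutenant Colonel); then Tanaka (Major); then Marino (Captain); then Takahashi (Lieutenant).
Among Pereira, Abara, Sato, Espinoza, Adeyemi and Johansson, by date of rank (earlier first): Pereira, Abara, Sato, Espinoza and Adeyemi (8 Feb 1998) before Johansson (11 Dec 1999).
Pereira, Abara, Sato, Espinoza and Adeyemi all have total federal service 24 years, so the next rule applies.
Among Pereira, Abara, Sato, Espinoza and Adeyemi, by date of commissioning (earlier first): Pereira (8 Jul 1991) before Abara (3 Dec 1991) before Sato (24 Jul 1995) before Espinoza (20 May 1996) before Adeyemi (26 Dec 2000).
Order: Pereira, Abara, Sato, Espinoza, Adeyemi, Johansson, Tanaka, Marino, Takahashi. So position 2.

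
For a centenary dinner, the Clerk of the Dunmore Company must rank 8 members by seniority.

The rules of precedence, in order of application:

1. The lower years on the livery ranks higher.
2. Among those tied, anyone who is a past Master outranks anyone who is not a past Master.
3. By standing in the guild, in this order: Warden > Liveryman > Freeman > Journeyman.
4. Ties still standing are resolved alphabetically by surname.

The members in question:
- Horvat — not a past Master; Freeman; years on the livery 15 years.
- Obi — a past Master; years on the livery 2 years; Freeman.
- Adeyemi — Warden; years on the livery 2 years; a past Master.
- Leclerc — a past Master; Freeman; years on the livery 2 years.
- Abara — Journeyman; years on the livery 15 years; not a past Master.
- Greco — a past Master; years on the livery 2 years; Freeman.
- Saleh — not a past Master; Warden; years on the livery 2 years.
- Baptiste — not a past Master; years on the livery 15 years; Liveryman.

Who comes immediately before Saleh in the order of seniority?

Obi

By years on the livery (lower first): Adeyemi, Greco, Leclerc, Obi and Saleh (each 2 years); then Baptiste, Horvat and Abara (each 15 years).
Among Adeyemi, Greco, Leclerc, Obi and Saleh, a past Master before not a past Master: Adeyemi, Greco, Leclerc and Obi (a past Master) before Saleh (not a past Master).
Among Adeyemi, Greco, Leclerc and Obi, by standing in the guild: Adeyemi (Warden) before Greco, Leclerc and Obi (Freeman).
Among Greco, Leclerc and Obi, alphabetically by surname: Greco before Leclerc before Obi.
Baptiste, Horvat and Abara are each not a past Master, so the next rule applies.
Among Baptiste, Horvat and Abara, by standing in the guild: Baptiste (Liveryman) before Horvat (Freeman) before Abara (Journeyman).
Order: Adeyemi, Greco, Leclerc, Obi, Saleh, Baptiste, Horvat, Abara.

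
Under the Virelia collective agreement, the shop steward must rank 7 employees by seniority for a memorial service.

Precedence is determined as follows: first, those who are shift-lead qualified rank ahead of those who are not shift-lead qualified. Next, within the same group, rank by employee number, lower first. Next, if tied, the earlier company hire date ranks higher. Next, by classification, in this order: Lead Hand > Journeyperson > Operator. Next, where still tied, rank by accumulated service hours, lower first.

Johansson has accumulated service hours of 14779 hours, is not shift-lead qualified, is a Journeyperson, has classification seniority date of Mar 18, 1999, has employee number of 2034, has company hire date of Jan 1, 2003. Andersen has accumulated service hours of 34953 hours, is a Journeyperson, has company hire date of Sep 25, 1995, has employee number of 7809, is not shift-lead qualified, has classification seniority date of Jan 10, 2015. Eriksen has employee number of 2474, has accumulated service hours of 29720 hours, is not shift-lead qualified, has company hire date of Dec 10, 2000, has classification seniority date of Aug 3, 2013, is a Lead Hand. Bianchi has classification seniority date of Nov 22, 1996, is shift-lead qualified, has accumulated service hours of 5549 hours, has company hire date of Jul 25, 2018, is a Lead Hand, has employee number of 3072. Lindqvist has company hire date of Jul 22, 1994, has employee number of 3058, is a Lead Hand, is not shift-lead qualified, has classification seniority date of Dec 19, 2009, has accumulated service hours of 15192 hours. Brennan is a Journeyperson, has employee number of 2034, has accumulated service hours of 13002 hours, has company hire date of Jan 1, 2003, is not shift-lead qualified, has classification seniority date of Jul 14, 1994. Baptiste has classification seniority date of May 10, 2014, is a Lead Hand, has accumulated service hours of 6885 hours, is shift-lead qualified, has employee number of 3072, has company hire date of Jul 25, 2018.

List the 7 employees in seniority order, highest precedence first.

By the first rule: Bianchi and Baptiste (both shift-lead qualified); then Brennan, Johansson, Eriksen, Lindqvist and Andersen (each not shift-lead qualified).
Bianchi and Baptiste both have employee number 3072, so the next rule applies.
Bianchi and Baptiste both have company hire date Jul 25, 2018, so the next rule applies.
Bianchi and Baptiste are each Lead Hand, so the next rule applies.
Among Bianchi and Baptiste, by accumulated service hours (lower first): Bianchi (5549 hours) before Baptiste (6885 hours).
Among Brennan, Johansson, Eriksen, Lindqvist and Andersen, by employee number (lower first): Brennan and Johansson (2034) before Eriksen (2474) before Lindqvist (3058) before Andersen (7809).
Brennan and Johansson both have company hire date Jan 1, 2003, so the next rule applies.
Brennan and Johansson are each Journeyperson, so the next rule applies.
Among Brennan and Johansson, by accumulated service hours (lower first): Brennan (13002 hours) before Johansson (14779 hours).
Full order: Bianchi, Baptiste, Brennan, Johansson, Eriksen, Lindqvist, Andersen.

Bianchi, Baptiste, Brennan, Johansson, Eriksen, Lindqvist, Andersen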